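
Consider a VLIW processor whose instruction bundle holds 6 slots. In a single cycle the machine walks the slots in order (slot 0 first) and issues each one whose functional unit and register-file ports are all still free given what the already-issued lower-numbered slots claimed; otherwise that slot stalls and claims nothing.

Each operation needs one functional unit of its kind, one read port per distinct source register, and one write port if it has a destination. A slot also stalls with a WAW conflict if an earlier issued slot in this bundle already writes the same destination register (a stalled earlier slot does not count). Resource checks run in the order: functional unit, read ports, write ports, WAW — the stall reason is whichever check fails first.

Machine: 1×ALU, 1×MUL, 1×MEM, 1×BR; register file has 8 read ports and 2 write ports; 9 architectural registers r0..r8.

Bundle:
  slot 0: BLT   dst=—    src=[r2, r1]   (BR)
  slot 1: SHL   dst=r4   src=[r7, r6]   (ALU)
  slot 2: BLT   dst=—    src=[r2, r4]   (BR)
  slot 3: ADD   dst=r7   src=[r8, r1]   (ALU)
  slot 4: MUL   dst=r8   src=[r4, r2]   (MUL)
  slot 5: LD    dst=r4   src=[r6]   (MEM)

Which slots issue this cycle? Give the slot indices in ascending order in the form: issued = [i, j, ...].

[0] BR needs rd=2 wr=0: ok; after: ALU=1 MUL=1 MEM=1 BR=0, R=6, W=2
[1] ALU needs rd=2 wr=1: ok; after: ALU=0 MUL=1 MEM=1 BR=0, R=4, W=1
[2] BR needs rd=2 wr=0: FU; after: ALU=0 MUL=1 MEM=1 BR=0, R=4, W=1
[3] ALU needs rd=2 wr=1: FU; after: ALU=0 MUL=1 MEM=1 BR=0, R=4, W=1
[4] MUL needs rd=2 wr=1: ok; after: ALU=0 MUL=0 MEM=1 BR=0, R=2, W=0
[5] MEM needs rd=1 wr=1: WR_PORT; after: ALU=0 MUL=0 MEM=1 BR=0, R=2, W=0

issued = [0, 1, 4]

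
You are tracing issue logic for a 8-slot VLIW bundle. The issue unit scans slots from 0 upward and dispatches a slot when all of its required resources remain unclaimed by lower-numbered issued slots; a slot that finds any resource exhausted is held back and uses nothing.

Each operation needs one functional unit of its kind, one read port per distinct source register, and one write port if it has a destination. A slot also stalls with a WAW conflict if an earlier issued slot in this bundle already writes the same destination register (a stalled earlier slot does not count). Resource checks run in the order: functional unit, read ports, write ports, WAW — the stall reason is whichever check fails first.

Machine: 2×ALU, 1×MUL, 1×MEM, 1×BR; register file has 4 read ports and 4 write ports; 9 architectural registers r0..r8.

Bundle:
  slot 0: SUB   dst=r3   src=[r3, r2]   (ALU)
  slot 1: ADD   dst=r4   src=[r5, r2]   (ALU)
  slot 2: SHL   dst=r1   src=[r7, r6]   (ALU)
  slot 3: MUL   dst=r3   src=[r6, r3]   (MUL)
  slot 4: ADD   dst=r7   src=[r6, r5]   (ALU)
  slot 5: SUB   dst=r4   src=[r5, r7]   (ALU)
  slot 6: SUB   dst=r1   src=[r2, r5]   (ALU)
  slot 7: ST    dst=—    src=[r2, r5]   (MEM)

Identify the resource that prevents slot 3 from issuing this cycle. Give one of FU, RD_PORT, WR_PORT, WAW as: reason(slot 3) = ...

  0. ALU→r3 ⇒ go  {1A/1Mu/1Ld/1B | 2r 3w}
  1. ALU→r4 ⇒ go  {0A/1Mu/1Ld/1B | 0r 2w}
  2. ALU→r1 ⇒ no(FU)  {0A/1Mu/1Ld/1B | 0r 2w}
  3. MUL→r3 ⇒ no(RD_PORT)  {0A/1Mu/1Ld/1B | 0r 2w}
  4. ALU→r7 ⇒ no(FU)  {0A/1Mu/1Ld/1B | 0r 2w}
  5. ALU→r4 ⇒ no(FU)  {0A/1Mu/1Ld/1B | 0r 2w}
  6. ALU→r1 ⇒ no(FU)  {0A/1Mu/1Ld/1B | 0r 2w}
  7. MEM ⇒ no(RD_PORT)  {0A/1Mu/1Ld/1B | 0r 2w}

reason(slot 3) = RD_PORT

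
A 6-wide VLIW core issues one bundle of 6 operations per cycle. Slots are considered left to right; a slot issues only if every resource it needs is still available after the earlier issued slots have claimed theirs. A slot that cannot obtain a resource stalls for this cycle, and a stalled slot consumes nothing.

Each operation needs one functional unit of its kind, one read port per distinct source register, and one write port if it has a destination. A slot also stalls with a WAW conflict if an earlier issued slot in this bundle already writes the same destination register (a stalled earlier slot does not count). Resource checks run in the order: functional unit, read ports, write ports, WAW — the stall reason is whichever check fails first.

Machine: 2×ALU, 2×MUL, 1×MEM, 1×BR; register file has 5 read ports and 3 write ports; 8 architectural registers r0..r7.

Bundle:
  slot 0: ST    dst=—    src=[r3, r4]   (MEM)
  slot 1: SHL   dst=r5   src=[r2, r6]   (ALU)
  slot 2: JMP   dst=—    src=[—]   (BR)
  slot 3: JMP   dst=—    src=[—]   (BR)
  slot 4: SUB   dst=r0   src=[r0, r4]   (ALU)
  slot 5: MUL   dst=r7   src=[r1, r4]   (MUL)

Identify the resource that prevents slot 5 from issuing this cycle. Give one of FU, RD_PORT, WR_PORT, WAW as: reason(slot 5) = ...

(0) want 1×MEM +2rd +0wr — yes → AL2|MU2|ME0|BR1|rd3|wr3
(1) want 1×ALU +2rd +1wr — yes → AL1|MU2|ME0|BR1|rd1|wr2
(2) want 1×BR +0rd +0wr — yes → AL1|MU2|ME0|BR0|rd1|wr2
(3) want 1×BR +0rd +0wr — FU → AL1|MU2|ME0|BR0|rd1|wr2
(4) want 1×ALU +2rd +1wr — RD_PORT → AL1|MU2|ME0|BR0|rd1|wr2
(5) want 1×MUL +2rd +1wr — RD_PORT → AL1|MU2|ME0|BR0|rd1|wr2

reason(slot 5) = RD_PORT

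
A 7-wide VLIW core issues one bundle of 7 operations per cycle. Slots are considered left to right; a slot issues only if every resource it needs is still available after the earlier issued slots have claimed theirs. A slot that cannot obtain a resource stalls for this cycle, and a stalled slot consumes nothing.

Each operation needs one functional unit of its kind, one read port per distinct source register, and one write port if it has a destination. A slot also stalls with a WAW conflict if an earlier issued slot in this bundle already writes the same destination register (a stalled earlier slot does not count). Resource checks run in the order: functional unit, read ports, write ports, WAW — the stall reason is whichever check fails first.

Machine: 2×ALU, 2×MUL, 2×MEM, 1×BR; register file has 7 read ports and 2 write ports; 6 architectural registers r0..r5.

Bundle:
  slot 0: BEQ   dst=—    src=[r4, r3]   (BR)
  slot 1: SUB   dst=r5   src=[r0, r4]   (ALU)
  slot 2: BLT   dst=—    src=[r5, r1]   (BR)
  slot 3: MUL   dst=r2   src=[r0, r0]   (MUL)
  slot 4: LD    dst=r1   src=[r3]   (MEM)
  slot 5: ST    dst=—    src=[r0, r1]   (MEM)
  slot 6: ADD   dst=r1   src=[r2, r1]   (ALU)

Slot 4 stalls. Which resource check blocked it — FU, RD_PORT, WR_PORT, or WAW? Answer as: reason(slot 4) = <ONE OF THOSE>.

reason(slot 4) = WR_PORT

slot 0 (BR): ISSUE — free A2,Mu2,Ld2,B0 rp5 wp2
slot 1 (ALU): ISSUE — free A1,Mu2,Ld2,B0 rp3 wp1
slot 2 (BR): stall FU — free A1,Mu2,Ld2,B0 rp3 wp1
slot 3 (MUL): ISSUE — free A1,Mu1,Ld2,B0 rp2 wp0
slot 4 (MEM): stall WR_PORT — free A1,Mu1,Ld2,B0 rp2 wp0
slot 5 (MEM): ISSUE — free A1,Mu1,Ld1,B0 rp0 wp0
slot 6 (ALU): stall RD_PORT — free A1,Mu1,Ld1,B0 rp0 wp0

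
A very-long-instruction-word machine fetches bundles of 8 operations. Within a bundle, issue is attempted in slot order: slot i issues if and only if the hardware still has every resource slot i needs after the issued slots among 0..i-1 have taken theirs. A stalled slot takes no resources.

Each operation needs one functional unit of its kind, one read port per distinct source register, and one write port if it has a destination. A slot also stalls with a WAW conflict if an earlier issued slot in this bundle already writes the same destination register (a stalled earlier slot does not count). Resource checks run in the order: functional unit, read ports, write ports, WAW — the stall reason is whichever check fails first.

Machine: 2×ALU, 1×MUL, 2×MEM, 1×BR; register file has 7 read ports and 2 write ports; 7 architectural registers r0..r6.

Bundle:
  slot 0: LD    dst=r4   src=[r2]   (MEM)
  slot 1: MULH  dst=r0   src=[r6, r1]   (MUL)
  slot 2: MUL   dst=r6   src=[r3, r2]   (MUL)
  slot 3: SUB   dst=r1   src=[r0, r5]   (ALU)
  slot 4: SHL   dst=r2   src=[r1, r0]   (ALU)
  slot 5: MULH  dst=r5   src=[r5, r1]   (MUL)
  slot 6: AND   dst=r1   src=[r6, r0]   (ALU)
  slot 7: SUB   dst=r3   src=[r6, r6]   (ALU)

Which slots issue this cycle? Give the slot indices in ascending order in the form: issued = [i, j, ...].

[0] MEM needs rd=1 wr=1: ok; after: ALU=2 MUL=1 MEM=1 BR=1, R=6, W=1
[1] MUL needs rd=2 wr=1: ok; after: ALU=2 MUL=0 MEM=1 BR=1, R=4, W=0
[2] MUL needs rd=2 wr=1: FU; after: ALU=2 MUL=0 MEM=1 BR=1, R=4, W=0
[3] ALU needs rd=2 wr=1: WR_PORT; after: ALU=2 MUL=0 MEM=1 BR=1, R=4, W=0
[4] ALU needs rd=2 wr=1: WR_PORT; after: ALU=2 MUL=0 MEM=1 BR=1, R=4, W=0
[5] MUL needs rd=2 wr=1: FU; after: ALU=2 MUL=0 MEM=1 BR=1, R=4, W=0
[6] ALU needs rd=2 wr=1: WR_PORT; after: ALU=2 MUL=0 MEM=1 BR=1, R=4, W=0
[7] ALU needs rd=1 wr=1: WR_PORT; after: ALU=2 MUL=0 MEM=1 BR=1, R=4, W=0

issued = [0, 1]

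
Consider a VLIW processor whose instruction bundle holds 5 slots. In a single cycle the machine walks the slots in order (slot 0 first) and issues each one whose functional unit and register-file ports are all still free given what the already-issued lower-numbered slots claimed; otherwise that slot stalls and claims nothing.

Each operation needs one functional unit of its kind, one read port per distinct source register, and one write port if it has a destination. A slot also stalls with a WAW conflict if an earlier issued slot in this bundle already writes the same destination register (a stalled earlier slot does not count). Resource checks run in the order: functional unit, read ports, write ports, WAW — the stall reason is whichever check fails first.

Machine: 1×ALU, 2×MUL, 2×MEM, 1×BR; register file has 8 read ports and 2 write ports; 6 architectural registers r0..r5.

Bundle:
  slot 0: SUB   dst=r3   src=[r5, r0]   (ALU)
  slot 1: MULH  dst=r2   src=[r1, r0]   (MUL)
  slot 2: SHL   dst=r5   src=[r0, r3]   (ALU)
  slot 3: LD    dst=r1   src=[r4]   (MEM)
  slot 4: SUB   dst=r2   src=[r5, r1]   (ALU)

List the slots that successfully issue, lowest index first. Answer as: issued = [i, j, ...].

(0) want 1×ALU +2rd +1wr — yes → AL0|MU2|ME2|BR1|rd6|wr1
(1) want 1×MUL +2rd +1wr — yes → AL0|MU1|ME2|BR1|rd4|wr0
(2) want 1×ALU +2rd +1wr — FU → AL0|MU1|ME2|BR1|rd4|wr0
(3) want 1×MEM +1rd +1wr — WR_PORT → AL0|MU1|ME2|BR1|rd4|wr0
(4) want 1×ALU +2rd +1wr — FU → AL0|MU1|ME2|BR1|rd4|wr0

issued = [0, 1]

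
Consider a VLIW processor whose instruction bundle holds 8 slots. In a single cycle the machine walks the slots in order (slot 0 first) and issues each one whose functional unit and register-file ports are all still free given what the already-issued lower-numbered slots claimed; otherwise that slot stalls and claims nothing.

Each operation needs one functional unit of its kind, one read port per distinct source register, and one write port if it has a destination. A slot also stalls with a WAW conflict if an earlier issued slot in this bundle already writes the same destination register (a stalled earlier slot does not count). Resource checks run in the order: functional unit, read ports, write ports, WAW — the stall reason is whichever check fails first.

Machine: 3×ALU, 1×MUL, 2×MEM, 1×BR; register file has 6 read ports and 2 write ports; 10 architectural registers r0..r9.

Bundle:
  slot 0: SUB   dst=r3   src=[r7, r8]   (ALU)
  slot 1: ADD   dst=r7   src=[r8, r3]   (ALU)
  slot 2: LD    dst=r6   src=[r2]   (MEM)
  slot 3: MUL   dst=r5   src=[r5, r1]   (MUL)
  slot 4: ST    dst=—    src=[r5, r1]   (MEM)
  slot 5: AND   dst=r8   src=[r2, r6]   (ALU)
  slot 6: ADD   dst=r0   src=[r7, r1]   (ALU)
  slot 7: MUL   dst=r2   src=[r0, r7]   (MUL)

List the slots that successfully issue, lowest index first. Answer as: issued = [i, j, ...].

issued = [0, 1, 4]

slot 0 (ALU): ISSUE — free A2,Mu1,Ld2,B1 rp4 wp1
slot 1 (ALU): ISSUE — free A1,Mu1,Ld2,B1 rp2 wp0
slot 2 (MEM): stall WR_PORT — free A1,Mu1,Ld2,B1 rp2 wp0
slot 3 (MUL): stall WR_PORT — free A1,Mu1,Ld2,B1 rp2 wp0
slot 4 (MEM): ISSUE — free A1,Mu1,Ld1,B1 rp0 wp0
slot 5 (ALU): stall RD_PORT — free A1,Mu1,Ld1,B1 rp0 wp0
slot 6 (ALU): stall RD_PORT — free A1,Mu1,Ld1,B1 rp0 wp0
slot 7 (MUL): stall RD_PORT — free A1,Mu1,Ld1,B1 rp0 wp0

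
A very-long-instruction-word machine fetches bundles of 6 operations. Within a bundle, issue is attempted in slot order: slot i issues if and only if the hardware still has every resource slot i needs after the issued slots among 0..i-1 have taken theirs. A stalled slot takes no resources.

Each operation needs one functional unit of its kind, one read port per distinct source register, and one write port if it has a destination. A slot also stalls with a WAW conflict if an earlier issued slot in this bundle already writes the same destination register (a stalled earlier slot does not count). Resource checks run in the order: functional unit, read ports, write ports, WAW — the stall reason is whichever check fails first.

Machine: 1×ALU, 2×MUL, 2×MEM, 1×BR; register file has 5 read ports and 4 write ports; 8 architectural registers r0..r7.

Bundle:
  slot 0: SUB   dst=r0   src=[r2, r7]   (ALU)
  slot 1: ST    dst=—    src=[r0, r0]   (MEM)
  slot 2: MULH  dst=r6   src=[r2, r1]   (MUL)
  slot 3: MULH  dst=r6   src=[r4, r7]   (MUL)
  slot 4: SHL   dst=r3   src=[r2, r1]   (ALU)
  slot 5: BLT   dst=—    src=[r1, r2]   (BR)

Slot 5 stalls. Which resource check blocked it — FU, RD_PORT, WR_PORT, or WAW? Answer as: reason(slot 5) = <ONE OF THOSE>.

reason(slot 5) = RD_PORT

slot 0 (ALU): ISSUE — free A0,Mu2,Ld2,B1 rp3 wp3
slot 1 (MEM): ISSUE — free A0,Mu2,Ld1,B1 rp2 wp3
slot 2 (MUL): ISSUE — free A0,Mu1,Ld1,B1 rp0 wp2
slot 3 (MUL): stall RD_PORT — free A0,Mu1,Ld1,B1 rp0 wp2
slot 4 (ALU): stall FU — free A0,Mu1,Ld1,B1 rp0 wp2
slot 5 (BR): stall RD_PORT — free A0,Mu1,Ld1,B1 rp0 wp2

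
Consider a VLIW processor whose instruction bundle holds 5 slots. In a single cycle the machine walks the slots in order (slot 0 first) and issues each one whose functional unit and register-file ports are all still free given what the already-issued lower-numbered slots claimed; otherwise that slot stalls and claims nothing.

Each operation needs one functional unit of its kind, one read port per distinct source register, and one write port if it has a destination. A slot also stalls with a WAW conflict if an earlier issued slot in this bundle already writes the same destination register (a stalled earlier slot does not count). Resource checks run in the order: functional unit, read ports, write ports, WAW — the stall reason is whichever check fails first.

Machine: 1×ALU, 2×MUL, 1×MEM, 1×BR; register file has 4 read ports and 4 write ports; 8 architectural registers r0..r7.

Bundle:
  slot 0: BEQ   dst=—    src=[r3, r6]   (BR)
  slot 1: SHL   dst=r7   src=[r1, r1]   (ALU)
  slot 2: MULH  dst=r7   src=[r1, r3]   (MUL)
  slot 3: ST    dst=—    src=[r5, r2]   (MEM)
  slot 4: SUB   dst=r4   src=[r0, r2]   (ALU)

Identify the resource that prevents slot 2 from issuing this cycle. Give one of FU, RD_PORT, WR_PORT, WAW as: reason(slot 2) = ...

(0) want 1×BR +2rd +0wr — yes → AL1|MU2|ME1|BR0|rd2|wr4
(1) want 1×ALU +1rd +1wr — yes → AL0|MU2|ME1|BR0|rd1|wr3
(2) want 1×MUL +2rd +1wr — RD_PORT → AL0|MU2|ME1|BR0|rd1|wr3
(3) want 1×MEM +2rd +0wr — RD_PORT → AL0|MU2|ME1|BR0|rd1|wr3
(4) want 1×ALU +2rd +1wr — FU → AL0|MU2|ME1|BR0|rd1|wr3

reason(slot 2) = RD_PORT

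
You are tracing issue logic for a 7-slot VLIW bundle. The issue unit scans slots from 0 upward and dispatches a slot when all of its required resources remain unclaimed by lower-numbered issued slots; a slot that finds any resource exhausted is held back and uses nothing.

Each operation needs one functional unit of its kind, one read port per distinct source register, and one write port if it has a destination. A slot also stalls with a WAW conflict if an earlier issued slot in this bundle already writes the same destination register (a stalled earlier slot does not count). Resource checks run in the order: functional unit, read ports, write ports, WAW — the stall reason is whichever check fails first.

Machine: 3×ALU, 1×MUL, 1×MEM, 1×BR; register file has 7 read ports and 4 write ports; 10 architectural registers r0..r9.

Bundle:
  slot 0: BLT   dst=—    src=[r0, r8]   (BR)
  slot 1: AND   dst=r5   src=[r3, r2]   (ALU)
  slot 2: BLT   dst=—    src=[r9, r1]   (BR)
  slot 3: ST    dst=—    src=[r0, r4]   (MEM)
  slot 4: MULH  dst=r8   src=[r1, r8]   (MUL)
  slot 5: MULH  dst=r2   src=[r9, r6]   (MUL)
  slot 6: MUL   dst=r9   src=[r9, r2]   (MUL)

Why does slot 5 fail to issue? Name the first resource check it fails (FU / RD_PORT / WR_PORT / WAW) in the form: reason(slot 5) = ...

(0) want 1×BR +2rd +0wr — yes → AL3|MU1|ME1|BR0|rd5|wr4
(1) want 1×ALU +2rd +1wr — yes → AL2|MU1|ME1|BR0|rd3|wr3
(2) want 1×BR +2rd +0wr — FU → AL2|MU1|ME1|BR0|rd3|wr3
(3) want 1×MEM +2rd +0wr — yes → AL2|MU1|ME0|BR0|rd1|wr3
(4) want 1×MUL +2rd +1wr — RD_PORT → AL2|MU1|ME0|BR0|rd1|wr3
(5) want 1×MUL +2rd +1wr — RD_PORT → AL2|MU1|ME0|BR0|rd1|wr3
(6) want 1×MUL +2rd +1wr — RD_PORT → AL2|MU1|ME0|BR0|rd1|wr3

reason(slot 5) = RD_PORT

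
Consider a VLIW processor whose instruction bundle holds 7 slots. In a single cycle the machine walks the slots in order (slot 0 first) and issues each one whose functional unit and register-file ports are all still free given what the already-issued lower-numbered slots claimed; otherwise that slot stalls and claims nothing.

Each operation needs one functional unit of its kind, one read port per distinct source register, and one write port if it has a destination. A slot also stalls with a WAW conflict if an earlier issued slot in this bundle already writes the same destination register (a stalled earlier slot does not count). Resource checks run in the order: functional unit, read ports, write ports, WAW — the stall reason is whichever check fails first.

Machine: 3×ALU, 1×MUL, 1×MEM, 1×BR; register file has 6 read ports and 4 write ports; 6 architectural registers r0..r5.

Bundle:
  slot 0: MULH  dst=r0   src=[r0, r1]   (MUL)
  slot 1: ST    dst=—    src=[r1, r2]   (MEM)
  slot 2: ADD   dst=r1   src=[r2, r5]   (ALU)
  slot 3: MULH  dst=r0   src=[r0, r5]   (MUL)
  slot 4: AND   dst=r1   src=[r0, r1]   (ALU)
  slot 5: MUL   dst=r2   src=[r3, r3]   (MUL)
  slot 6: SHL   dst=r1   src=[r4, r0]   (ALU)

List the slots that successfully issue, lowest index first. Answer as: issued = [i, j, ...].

issued = [0, 1, 2]

(0) want 1×MUL +2rd +1wr — yes → AL3|MU0|ME1|BR1|rd4|wr3
(1) want 1×MEM +2rd +0wr — yes → AL3|MU0|ME0|BR1|rd2|wr3
(2) want 1×ALU +2rd +1wr — yes → AL2|MU0|ME0|BR1|rd0|wr2
(3) want 1×MUL +2rd +1wr — FU → AL2|MU0|ME0|BR1|rd0|wr2
(4) want 1×ALU +2rd +1wr — RD_PORT → AL2|MU0|ME0|BR1|rd0|wr2
(5) want 1×MUL +1rd +1wr — FU → AL2|MU0|ME0|BR1|rd0|wr2
(6) want 1×ALU +2rd +1wr — RD_PORT → AL2|MU0|ME0|BR1|rd0|wr2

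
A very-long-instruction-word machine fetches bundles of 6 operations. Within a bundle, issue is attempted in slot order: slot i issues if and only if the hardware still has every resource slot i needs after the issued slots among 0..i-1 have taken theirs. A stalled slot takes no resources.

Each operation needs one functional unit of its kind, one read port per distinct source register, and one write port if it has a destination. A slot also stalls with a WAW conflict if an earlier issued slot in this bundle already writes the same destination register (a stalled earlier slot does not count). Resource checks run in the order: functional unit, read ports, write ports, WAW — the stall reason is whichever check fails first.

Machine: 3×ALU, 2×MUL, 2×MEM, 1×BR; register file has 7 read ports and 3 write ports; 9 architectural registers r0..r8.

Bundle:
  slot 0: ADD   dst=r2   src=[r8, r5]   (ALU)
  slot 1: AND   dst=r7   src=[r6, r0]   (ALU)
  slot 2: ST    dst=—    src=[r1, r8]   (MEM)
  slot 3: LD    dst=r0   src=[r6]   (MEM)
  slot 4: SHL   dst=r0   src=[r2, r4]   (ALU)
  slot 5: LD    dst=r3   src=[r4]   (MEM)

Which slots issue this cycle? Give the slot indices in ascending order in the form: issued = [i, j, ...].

issued = [0, 1, 2, 3]

(0) want 1×ALU +2rd +1wr — yes → AL2|MU2|ME2|BR1|rd5|wr2
(1) want 1×ALU +2rd +1wr — yes → AL1|MU2|ME2|BR1|rd3|wr1
(2) want 1×MEM +2rd +0wr — yes → AL1|MU2|ME1|BR1|rd1|wr1
(3) want 1×MEM +1rd +1wr — yes → AL1|MU2|ME0|BR1|rd0|wr0
(4) want 1×ALU +2rd +1wr — RD_PORT → AL1|MU2|ME0|BR1|rd0|wr0
(5) want 1×MEM +1rd +1wr — FU → AL1|MU2|ME0|BR1|rd0|wr0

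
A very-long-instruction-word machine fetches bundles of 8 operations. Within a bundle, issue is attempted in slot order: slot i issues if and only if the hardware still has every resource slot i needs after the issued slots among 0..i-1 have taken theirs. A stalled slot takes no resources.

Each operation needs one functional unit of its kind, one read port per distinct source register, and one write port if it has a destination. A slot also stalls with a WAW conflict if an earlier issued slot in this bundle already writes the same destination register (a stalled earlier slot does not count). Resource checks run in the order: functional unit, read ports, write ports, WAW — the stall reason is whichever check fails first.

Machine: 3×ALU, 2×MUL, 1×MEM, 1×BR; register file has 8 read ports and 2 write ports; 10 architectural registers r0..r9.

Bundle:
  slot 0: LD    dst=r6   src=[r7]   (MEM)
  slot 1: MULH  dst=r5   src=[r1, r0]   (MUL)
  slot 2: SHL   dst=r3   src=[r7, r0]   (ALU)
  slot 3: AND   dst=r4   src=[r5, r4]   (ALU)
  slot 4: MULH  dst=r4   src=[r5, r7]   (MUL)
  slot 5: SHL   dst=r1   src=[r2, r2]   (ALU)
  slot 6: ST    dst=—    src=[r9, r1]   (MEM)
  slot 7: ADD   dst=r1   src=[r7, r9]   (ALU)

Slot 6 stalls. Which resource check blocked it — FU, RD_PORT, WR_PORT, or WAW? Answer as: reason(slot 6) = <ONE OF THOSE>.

(0) want 1×MEM +1rd +1wr — yes → AL3|MU2|ME0|BR1|rd7|wr1
(1) want 1×MUL +2rd +1wr — yes → AL3|MU1|ME0|BR1|rd5|wr0
(2) want 1×ALU +2rd +1wr — WR_PORT → AL3|MU1|ME0|BR1|rd5|wr0
(3) want 1×ALU +2rd +1wr — WR_PORT → AL3|MU1|ME0|BR1|rd5|wr0
(4) want 1×MUL +2rd +1wr — WR_PORT → AL3|MU1|ME0|BR1|rd5|wr0
(5) want 1×ALU +1rd +1wr — WR_PORT → AL3|MU1|ME0|BR1|rd5|wr0
(6) want 1×MEM +2rd +0wr — FU → AL3|MU1|ME0|BR1|rd5|wr0
(7) want 1×ALU +2rd +1wr — WR_PORT → AL3|MU1|ME0|BR1|rd5|wr0

reason(slot 6) = FU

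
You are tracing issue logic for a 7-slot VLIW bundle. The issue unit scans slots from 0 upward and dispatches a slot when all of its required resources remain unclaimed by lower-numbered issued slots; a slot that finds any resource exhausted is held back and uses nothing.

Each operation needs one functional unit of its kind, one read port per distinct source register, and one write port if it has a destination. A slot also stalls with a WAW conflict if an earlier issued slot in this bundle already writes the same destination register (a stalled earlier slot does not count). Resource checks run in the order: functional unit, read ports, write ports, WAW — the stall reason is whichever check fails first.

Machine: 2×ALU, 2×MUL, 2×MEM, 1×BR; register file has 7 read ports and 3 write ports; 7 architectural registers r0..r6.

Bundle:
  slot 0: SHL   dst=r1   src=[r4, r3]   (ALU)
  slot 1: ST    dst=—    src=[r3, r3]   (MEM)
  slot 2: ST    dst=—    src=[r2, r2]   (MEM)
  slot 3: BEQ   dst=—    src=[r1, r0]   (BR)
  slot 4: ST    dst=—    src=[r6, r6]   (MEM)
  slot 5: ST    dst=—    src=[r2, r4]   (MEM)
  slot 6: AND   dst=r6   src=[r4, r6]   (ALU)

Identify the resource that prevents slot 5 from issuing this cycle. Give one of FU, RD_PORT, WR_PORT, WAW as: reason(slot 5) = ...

#0 ALU src=r4,r3 dispatched  <A:1 Mu:2 Ld:2 B:1 rd:5 wr:2>
#1 MEM src=r3,r3 dispatched  <A:1 Mu:2 Ld:1 B:1 rd:4 wr:2>
#2 MEM src=r2,r2 dispatched  <A:1 Mu:2 Ld:0 B:1 rd:3 wr:2>
#3 BR src=r1,r0 dispatched  <A:1 Mu:2 Ld:0 B:0 rd:1 wr:2>
#4 MEM src=r6,r6 held:FU  <A:1 Mu:2 Ld:0 B:0 rd:1 wr:2>
#5 MEM src=r2,r4 held:FU  <A:1 Mu:2 Ld:0 B:0 rd:1 wr:2>
#6 ALU src=r4,r6 held:RD_PORT  <A:1 Mu:2 Ld:0 B:0 rd:1 wr:2>

reason(slot 5) = FU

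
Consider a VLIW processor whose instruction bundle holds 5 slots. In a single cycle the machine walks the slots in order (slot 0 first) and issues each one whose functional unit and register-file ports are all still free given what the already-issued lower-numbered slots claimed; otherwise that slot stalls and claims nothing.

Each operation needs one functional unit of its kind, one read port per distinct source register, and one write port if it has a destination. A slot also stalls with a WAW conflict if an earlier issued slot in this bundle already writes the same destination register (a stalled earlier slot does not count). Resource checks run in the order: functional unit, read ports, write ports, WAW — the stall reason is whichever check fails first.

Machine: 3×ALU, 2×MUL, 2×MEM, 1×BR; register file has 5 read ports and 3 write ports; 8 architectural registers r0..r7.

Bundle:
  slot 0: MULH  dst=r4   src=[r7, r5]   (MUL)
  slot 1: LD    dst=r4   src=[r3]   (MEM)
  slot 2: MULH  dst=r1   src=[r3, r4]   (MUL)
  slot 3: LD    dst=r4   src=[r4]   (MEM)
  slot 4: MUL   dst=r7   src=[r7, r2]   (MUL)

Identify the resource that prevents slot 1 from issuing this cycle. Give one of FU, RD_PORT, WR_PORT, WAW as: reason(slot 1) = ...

reason(slot 1) = WAW

[0] MUL needs rd=2 wr=1: ok; after: ALU=3 MUL=1 MEM=2 BR=1, R=3, W=2
[1] MEM needs rd=1 wr=1: WAW; after: ALU=3 MUL=1 MEM=2 BR=1, R=3, W=2
[2] MUL needs rd=2 wr=1: ok; after: ALU=3 MUL=0 MEM=2 BR=1, R=1, W=1
[3] MEM needs rd=1 wr=1: WAW; after: ALU=3 MUL=0 MEM=2 BR=1, R=1, W=1
[4] MUL needs rd=2 wr=1: FU; after: ALU=3 MUL=0 MEM=2 BR=1, R=1, W=1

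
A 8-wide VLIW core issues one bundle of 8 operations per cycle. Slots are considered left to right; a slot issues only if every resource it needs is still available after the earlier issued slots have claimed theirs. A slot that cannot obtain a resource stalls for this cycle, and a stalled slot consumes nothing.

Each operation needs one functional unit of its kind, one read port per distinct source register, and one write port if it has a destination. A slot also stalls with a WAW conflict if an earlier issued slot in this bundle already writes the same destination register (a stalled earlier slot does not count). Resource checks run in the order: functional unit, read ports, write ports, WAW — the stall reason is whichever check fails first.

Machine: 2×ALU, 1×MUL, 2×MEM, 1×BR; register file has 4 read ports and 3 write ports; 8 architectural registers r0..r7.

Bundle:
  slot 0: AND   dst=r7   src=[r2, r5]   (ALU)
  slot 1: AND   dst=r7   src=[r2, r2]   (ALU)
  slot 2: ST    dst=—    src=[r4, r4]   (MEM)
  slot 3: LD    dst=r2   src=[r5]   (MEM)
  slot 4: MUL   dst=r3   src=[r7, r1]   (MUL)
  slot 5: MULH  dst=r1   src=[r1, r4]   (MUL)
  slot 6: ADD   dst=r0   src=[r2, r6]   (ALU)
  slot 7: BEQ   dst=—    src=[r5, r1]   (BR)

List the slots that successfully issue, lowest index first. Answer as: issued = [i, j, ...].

slot 0 (ALU): ISSUE — free A1,Mu1,Ld2,B1 rp2 wp2
slot 1 (ALU): stall WAW — free A1,Mu1,Ld2,B1 rp2 wp2
slot 2 (MEM): ISSUE — free A1,Mu1,Ld1,B1 rp1 wp2
slot 3 (MEM): ISSUE — free A1,Mu1,Ld0,B1 rp0 wp1
slot 4 (MUL): stall RD_PORT — free A1,Mu1,Ld0,B1 rp0 wp1
slot 5 (MUL): stall RD_PORT — free A1,Mu1,Ld0,B1 rp0 wp1
slot 6 (ALU): stall RD_PORT — free A1,Mu1,Ld0,B1 rp0 wp1
slot 7 (BR): stall RD_PORT — free A1,Mu1,Ld0,B1 rp0 wp1

issued = [0, 2, 3]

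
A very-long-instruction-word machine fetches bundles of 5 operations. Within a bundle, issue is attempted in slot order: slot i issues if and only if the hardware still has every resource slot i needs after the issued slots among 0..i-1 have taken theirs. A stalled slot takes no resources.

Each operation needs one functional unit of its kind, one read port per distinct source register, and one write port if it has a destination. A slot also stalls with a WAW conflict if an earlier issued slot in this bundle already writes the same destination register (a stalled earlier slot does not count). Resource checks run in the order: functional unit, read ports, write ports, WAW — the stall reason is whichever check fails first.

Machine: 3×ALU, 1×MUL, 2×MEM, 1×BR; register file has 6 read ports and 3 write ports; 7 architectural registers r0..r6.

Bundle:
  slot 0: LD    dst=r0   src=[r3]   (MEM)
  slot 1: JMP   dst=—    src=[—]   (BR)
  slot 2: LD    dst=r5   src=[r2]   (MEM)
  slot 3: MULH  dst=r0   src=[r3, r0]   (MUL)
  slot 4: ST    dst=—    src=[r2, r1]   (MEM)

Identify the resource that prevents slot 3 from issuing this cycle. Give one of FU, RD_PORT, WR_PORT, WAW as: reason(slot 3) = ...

(0) want 1×MEM +1rd +1wr — yes → AL3|MU1|ME1|BR1|rd5|wr2
(1) want 1×BR +0rd +0wr — yes → AL3|MU1|ME1|BR0|rd5|wr2
(2) want 1×MEM +1rd +1wr — yes → AL3|MU1|ME0|BR0|rd4|wr1
(3) want 1×MUL +2rd +1wr — WAW → AL3|MU1|ME0|BR0|rd4|wr1
(4) want 1×MEM +2rd +0wr — FU → AL3|MU1|ME0|BR0|rd4|wr1

reason(slot 3) = WAW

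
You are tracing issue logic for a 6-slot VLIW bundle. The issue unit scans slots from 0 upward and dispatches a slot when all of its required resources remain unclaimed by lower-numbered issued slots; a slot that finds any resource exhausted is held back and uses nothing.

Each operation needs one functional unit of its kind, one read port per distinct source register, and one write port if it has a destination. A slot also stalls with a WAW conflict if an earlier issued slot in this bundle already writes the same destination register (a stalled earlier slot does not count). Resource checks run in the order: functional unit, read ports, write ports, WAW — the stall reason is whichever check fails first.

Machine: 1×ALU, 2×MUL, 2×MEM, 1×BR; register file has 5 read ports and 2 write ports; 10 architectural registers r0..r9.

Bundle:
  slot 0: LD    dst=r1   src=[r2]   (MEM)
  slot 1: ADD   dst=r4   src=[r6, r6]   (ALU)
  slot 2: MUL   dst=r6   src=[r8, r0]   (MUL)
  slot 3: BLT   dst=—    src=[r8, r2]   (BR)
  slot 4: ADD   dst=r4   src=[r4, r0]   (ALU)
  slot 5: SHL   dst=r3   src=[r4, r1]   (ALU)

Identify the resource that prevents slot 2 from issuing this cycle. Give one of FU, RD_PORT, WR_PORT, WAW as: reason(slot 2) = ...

[0] MEM needs rd=1 wr=1: ok; after: ALU=1 MUL=2 MEM=1 BR=1, R=4, W=1
[1] ALU needs rd=1 wr=1: ok; after: ALU=0 MUL=2 MEM=1 BR=1, R=3, W=0
[2] MUL needs rd=2 wr=1: WR_PORT; after: ALU=0 MUL=2 MEM=1 BR=1, R=3, W=0
[3] BR needs rd=2 wr=0: ok; after: ALU=0 MUL=2 MEM=1 BR=0, R=1, W=0
[4] ALU needs rd=2 wr=1: FU; after: ALU=0 MUL=2 MEM=1 BR=0, R=1, W=0
[5] ALU needs rd=2 wr=1: FU; after: ALU=0 MUL=2 MEM=1 BR=0, R=1, W=0

reason(slot 2) = WR_PORT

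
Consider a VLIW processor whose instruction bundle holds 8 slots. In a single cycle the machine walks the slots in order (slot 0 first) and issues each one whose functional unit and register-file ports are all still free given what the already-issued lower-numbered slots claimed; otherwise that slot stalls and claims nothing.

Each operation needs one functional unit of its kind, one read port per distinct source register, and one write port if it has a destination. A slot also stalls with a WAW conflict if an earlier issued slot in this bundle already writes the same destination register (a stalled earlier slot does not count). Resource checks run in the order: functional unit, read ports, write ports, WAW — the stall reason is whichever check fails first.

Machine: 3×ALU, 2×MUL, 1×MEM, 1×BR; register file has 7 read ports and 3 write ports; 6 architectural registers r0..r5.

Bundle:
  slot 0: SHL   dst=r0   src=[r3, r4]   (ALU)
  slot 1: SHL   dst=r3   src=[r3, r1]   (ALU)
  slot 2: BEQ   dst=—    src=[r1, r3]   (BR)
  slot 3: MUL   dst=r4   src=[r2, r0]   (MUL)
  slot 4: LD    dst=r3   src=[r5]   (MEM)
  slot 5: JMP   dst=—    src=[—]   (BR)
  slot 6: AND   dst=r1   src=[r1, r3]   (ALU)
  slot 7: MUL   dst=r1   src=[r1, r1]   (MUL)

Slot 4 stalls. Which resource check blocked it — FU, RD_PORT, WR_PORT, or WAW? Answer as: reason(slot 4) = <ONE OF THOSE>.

reason(slot 4) = WAW

  0. ALU→r0 ⇒ go  {2A/2Mu/1Ld/1B | 5r 2w}
  1. ALU→r3 ⇒ go  {1A/2Mu/1Ld/1B | 3r 1w}
  2. BR ⇒ go  {1A/2Mu/1Ld/0B | 1r 1w}
  3. MUL→r4 ⇒ no(RD_PORT)  {1A/2Mu/1Ld/0B | 1r 1w}
  4. MEM→r3 ⇒ no(WAW)  {1A/2Mu/1Ld/0B | 1r 1w}
  5. BR ⇒ no(FU)  {1A/2Mu/1Ld/0B | 1r 1w}
  6. ALU→r1 ⇒ no(RD_PORT)  {1A/2Mu/1Ld/0B | 1r 1w}
  7. MUL→r1 ⇒ go  {1A/1Mu/1Ld/0B | 0r 0w}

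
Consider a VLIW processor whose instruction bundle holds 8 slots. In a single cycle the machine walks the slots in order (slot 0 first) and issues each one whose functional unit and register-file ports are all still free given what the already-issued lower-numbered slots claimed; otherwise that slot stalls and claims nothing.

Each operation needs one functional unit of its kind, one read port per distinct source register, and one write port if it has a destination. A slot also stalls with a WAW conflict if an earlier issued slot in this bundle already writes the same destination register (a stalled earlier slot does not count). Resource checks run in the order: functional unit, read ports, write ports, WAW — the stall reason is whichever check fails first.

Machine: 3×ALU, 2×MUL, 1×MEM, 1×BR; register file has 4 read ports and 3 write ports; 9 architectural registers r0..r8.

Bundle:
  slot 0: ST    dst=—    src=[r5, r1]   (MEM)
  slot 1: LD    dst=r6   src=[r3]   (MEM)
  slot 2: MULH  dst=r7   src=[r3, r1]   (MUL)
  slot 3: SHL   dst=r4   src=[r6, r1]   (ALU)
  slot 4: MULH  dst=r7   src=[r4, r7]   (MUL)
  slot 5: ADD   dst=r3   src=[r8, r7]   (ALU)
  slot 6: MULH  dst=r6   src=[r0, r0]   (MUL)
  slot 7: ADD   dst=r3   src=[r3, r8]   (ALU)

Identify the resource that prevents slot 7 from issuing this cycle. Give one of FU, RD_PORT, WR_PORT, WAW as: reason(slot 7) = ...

  0. MEM ⇒ go  {3A/2Mu/0Ld/1B | 2r 3w}
  1. MEM→r6 ⇒ no(FU)  {3A/2Mu/0Ld/1B | 2r 3w}
  2. MUL→r7 ⇒ go  {3A/1Mu/0Ld/1B | 0r 2w}
  3. ALU→r4 ⇒ no(RD_PORT)  {3A/1Mu/0Ld/1B | 0r 2w}
  4. MUL→r7 ⇒ no(RD_PORT)  {3A/1Mu/0Ld/1B | 0r 2w}
  5. ALU→r3 ⇒ no(RD_PORT)  {3A/1Mu/0Ld/1B | 0r 2w}
  6. MUL→r6 ⇒ no(RD_PORT)  {3A/1Mu/0Ld/1B | 0r 2w}
  7. ALU→r3 ⇒ no(RD_PORT)  {3A/1Mu/0Ld/1B | 0r 2w}

reason(slot 7) = RD_PORT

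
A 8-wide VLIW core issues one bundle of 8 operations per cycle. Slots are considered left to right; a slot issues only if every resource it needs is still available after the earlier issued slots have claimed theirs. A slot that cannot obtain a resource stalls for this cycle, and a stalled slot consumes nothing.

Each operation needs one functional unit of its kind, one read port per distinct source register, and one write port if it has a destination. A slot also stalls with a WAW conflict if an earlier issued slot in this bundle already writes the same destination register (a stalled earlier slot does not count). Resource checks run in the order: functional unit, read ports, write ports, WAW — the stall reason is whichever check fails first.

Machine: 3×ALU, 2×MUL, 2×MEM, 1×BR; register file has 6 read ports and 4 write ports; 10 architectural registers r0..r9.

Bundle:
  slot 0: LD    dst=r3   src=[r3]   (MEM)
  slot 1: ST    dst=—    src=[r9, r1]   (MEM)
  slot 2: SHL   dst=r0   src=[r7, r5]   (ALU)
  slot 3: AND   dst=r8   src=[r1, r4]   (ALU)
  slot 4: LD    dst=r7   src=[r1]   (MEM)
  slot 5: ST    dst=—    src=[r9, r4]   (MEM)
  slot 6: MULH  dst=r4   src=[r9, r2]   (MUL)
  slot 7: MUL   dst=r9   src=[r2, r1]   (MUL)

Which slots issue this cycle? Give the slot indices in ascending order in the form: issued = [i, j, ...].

issued = [0, 1, 2]

[0] MEM needs rd=1 wr=1: ok; after: ALU=3 MUL=2 MEM=1 BR=1, R=5, W=3
[1] MEM needs rd=2 wr=0: ok; after: ALU=3 MUL=2 MEM=0 BR=1, R=3, W=3
[2] ALU needs rd=2 wr=1: ok; after: ALU=2 MUL=2 MEM=0 BR=1, R=1, W=2
[3] ALU needs rd=2 wr=1: RD_PORT; after: ALU=2 MUL=2 MEM=0 BR=1, R=1, W=2
[4] MEM needs rd=1 wr=1: FU; after: ALU=2 MUL=2 MEM=0 BR=1, R=1, W=2
[5] MEM needs rd=2 wr=0: FU; after: ALU=2 MUL=2 MEM=0 BR=1, R=1, W=2
[6] MUL needs rd=2 wr=1: RD_PORT; after: ALU=2 MUL=2 MEM=0 BR=1, R=1, W=2
[7] MUL needs rd=2 wr=1: RD_PORT; after: ALU=2 MUL=2 MEM=0 BR=1, R=1, W=2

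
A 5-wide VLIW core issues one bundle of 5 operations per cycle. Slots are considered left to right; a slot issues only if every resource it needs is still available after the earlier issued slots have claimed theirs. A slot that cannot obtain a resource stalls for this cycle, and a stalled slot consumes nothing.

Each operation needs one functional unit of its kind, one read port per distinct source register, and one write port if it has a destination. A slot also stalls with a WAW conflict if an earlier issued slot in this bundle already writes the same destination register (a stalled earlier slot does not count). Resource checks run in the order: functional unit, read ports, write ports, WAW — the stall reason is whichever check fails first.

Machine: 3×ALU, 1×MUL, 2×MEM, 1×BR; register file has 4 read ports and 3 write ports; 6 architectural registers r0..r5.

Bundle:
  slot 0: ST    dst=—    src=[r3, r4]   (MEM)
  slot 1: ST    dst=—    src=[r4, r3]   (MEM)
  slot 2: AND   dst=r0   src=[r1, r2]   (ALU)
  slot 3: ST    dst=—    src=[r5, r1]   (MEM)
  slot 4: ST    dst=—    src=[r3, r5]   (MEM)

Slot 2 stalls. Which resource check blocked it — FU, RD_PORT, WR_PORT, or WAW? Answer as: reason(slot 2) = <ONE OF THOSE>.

reason(slot 2) = RD_PORT

#0 MEM src=r3,r4 dispatched  <A:3 Mu:1 Ld:1 B:1 rd:2 wr:3>
#1 MEM src=r4,r3 dispatched  <A:3 Mu:1 Ld:0 B:1 rd:0 wr:3>
#2 ALU src=r1,r2 held:RD_PORT  <A:3 Mu:1 Ld:0 B:1 rd:0 wr:3>
#3 MEM src=r5,r1 held:FU  <A:3 Mu:1 Ld:0 B:1 rd:0 wr:3>
#4 MEM src=r3,r5 held:FU  <A:3 Mu:1 Ld:0 B:1 rd:0 wr:3>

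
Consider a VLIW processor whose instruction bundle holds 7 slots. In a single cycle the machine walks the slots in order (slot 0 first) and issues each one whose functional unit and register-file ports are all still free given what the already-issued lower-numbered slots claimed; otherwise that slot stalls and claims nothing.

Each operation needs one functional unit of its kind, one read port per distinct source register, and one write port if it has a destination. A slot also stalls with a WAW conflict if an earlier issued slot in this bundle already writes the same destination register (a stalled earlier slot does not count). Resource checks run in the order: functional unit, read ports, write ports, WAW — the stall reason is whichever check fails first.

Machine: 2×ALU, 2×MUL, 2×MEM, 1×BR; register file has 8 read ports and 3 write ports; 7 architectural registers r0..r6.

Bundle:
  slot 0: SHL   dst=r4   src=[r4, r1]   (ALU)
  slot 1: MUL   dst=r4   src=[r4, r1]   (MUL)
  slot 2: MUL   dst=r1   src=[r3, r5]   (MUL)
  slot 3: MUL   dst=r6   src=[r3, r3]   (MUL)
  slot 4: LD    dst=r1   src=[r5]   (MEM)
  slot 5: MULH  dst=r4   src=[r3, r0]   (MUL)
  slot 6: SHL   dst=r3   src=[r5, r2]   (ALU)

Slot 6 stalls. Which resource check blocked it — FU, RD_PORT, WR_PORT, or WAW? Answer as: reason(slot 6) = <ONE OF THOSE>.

reason(slot 6) = WR_PORT

  0. ALU→r4 ⇒ go  {1A/2Mu/2Ld/1B | 6r 2w}
  1. MUL→r4 ⇒ no(WAW)  {1A/2Mu/2Ld/1B | 6r 2w}
  2. MUL→r1 ⇒ go  {1A/1Mu/2Ld/1B | 4r 1w}
  3. MUL→r6 ⇒ go  {1A/0Mu/2Ld/1B | 3r 0w}
  4. MEM→r1 ⇒ no(WR_PORT)  {1A/0Mu/2Ld/1B | 3r 0w}
  5. MUL→r4 ⇒ no(FU)  {1A/0Mu/2Ld/1B | 3r 0w}
  6. ALU→r3 ⇒ no(WR_PORT)  {1A/0Mu/2Ld/1B | 3r 0w}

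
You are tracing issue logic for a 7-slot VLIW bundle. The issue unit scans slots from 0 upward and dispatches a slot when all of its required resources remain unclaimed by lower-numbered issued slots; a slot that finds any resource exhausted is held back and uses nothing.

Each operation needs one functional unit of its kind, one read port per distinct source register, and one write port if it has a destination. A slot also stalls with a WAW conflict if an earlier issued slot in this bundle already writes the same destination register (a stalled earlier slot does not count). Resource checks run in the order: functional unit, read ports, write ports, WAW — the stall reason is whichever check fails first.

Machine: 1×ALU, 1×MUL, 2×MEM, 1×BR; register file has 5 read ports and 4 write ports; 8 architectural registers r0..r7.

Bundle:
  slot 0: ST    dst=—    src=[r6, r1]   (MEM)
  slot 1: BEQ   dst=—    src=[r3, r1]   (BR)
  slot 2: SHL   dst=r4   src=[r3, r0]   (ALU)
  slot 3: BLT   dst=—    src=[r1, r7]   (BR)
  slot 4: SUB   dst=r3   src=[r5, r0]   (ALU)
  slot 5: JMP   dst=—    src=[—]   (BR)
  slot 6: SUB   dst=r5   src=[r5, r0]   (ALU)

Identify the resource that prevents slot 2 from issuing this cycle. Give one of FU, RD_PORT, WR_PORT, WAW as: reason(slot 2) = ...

  0. MEM ⇒ go  {1A/1Mu/1Ld/1B | 3r 4w}
  1. BR ⇒ go  {1A/1Mu/1Ld/0B | 1r 4w}
  2. ALU→r4 ⇒ no(RD_PORT)  {1A/1Mu/1Ld/0B | 1r 4w}
  3. BR ⇒ no(FU)  {1A/1Mu/1Ld/0B | 1r 4w}
  4. ALU→r3 ⇒ no(RD_PORT)  {1A/1Mu/1Ld/0B | 1r 4w}
  5. BR ⇒ no(FU)  {1A/1Mu/1Ld/0B | 1r 4w}
  6. ALU→r5 ⇒ no(RD_PORT)  {1A/1Mu/1Ld/0B | 1r 4w}

reason(slot 2) = RD_PORT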